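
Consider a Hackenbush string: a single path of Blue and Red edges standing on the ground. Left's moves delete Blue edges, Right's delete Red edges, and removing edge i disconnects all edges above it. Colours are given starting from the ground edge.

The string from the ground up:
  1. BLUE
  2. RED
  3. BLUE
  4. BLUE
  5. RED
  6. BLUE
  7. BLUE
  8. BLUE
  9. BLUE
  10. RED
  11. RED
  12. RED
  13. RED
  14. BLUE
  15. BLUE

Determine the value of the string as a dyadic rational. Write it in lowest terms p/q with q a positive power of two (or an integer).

14215/16384

Build g(s[:k]) for k = 1..15, string s = BLUE RED BLUE BLUE RED BLUE BLUE BLUE BLUE RED RED RED RED BLUE BLUE.
g_1 [B]  L=[0]  R=[·]  => 1
g_2 [BR]  L=[0]  R=[1]  => 1/2
g_3 [BRB]  L=[0,1/2]  R=[1]  => 3/4
g_4 [BRBB]  L=[0,1/2,3/4]  R=[1]  => 7/8
g_5 [BRBBR]  L=[0,1/2,3/4]  R=[7/8,1]  => 13/16
g_6 [BRBBRB]  L=[0,1/2,3/4,13/16]  R=[7/8,1]  => 27/32
g_7 [BRBBRBB]  L=[0,1/2,3/4,13/16,27/32]  R=[7/8,1]  => 55/64
g_8 [BRBBRBBB]  L=[0,1/2,3/4,13/16,27/32,55/64]  R=[7/8,1]  => 111/128
g_9 [BRBBRBBBB]  L=[0,1/2,3/4,13/16,27/32,55/64,111/128]  R=[7/8,1]  => 223/256
g_10 [BRBBRBBBBR]  L=[0,1/2,3/4,13/16,27/32,55/64,111/128]  R=[223/256,7/8,1]  => 445/512
g_11 [BRBBRBBBBRR]  L=[0,1/2,3/4,13/16,27/32,55/64,111/128]  R=[445/512,223/256,7/8,1]  => 889/1024
g_12 [BRBBRBBBBRRR]  L=[0,1/2,3/4,13/16,27/32,55/64,111/128]  R=[889/1024,445/512,223/256,7/8,1]  => 1777/2048
g_13 [BRBBRBBBBRRRR]  L=[0,1/2,3/4,13/16,27/32,55/64,111/128]  R=[1777/2048,889/1024,445/512,223/256,7/8,1]  => 3553/4096
g_14 [BRBBRBBBBRRRRB]  L=[0,1/2,3/4,13/16,27/32,55/64,111/128,3553/4096]  R=[1777/2048,889/1024,445/512,223/256,7/8,1]  => 7107/8192
g_15 [BRBBRBBBBRRRRBB]  L=[0,1/2,3/4,13/16,27/32,55/64,111/128,3553/4096,7107/8192]  R=[1777/2048,889/1024,445/512,223/256,7/8,1]  => 14215/16384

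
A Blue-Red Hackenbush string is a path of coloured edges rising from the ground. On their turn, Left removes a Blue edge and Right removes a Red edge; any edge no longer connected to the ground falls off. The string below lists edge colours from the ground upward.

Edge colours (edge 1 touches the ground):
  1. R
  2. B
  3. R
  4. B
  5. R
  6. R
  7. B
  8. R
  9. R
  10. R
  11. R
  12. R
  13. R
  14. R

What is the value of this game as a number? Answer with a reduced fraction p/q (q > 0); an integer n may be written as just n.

-5887/8192

edge 1 of 14 (R): { (no moves) | 0 } → -1
edge 2 of 14 (B): { -1 | 0 } → -1/2
edge 3 of 14 (R): { -1 | -1/2 0 } → -3/4
edge 4 of 14 (B): { -1 -3/4 | -1/2 0 } → -5/8
edge 5 of 14 (R): { -1 -3/4 | -5/8 -1/2 0 } → -11/16
edge 6 of 14 (R): { -1 -3/4 | -11/16 -5/8 -1/2 0 } → -23/32
edge 7 of 14 (B): { -1 -3/4 -23/32 | -11/16 -5/8 -1/2 0 } → -45/64
edge 8 of 14 (R): { -1 -3/4 -23/32 | -45/64 -11/16 -5/8 -1/2 0 } → -91/128
edge 9 of 14 (R): { -1 -3/4 -23/32 | -91/128 -45/64 -11/16 -5/8 -1/2 0 } → -183/256
edge 10 of 14 (R): { -1 -3/4 -23/32 | -183/256 -91/128 -45/64 -11/16 -5/8 -1/2 0 } → -367/512
edge 11 of 14 (R): { -1 -3/4 -23/32 | -367/512 -183/256 -91/128 -45/64 -11/16 -5/8 -1/2 0 } → -735/1024
edge 12 of 14 (R): { -1 -3/4 -23/32 | -735/1024 -367/512 -183/256 -91/128 -45/64 -11/16 -5/8 -1/2 0 } → -1471/2048
edge 13 of 14 (R): { -1 -3/4 -23/32 | -1471/2048 -735/1024 -367/512 -183/256 -91/128 -45/64 -11/16 -5/8 -1/2 0 } → -2943/4096
edge 14 of 14 (R): { -1 -3/4 -23/32 | -2943/4096 -1471/2048 -735/1024 -367/512 -183/256 -91/128 -45/64 -11/16 -5/8 -1/2 0 } → -5887/8192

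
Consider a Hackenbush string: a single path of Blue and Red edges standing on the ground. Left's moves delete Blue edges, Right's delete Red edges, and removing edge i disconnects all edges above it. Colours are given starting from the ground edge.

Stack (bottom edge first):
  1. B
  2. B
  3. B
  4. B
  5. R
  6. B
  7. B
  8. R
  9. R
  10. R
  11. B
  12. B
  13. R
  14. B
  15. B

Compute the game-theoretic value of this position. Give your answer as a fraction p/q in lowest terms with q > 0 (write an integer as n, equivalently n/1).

7735/2048

Prefix values for B B B B R B B R R R B B R B B via {L|R} + simplicity:
value(B) = { 0 |  } -> 1
value(BB) = { 0, 1 |  } -> 2
value(BBB) = { 0, 1, 2 |  } -> 3
value(BBBB) = { 0, 1, 2, 3 |  } -> 4
value(BBBBR) = { 0, 1, 2, 3 | 4 } -> 7/2
value(BBBBRB) = { 0, 1, 2, 3, 7/2 | 4 } -> 15/4
value(BBBBRBB) = { 0, 1, 2, 3, 7/2, 15/4 | 4 } -> 31/8
value(BBBBRBBR) = { 0, 1, 2, 3, 7/2, 15/4 | 31/8, 4 } -> 61/16
value(BBBBRBBRR) = { 0, 1, 2, 3, 7/2, 15/4 | 61/16, 31/8, 4 } -> 121/32
value(BBBBRBBRRR) = { 0, 1, 2, 3, 7/2, 15/4 | 121/32, 61/16, 31/8, 4 } -> 241/64
value(BBBBRBBRRRB) = { 0, 1, 2, 3, 7/2, 15/4, 241/64 | 121/32, 61/16, 31/8, 4 } -> 483/128
value(BBBBRBBRRRBB) = { 0, 1, 2, 3, 7/2, 15/4, 241/64, 483/128 | 121/32, 61/16, 31/8, 4 } -> 967/256
value(BBBBRBBRRRBBR) = { 0, 1, 2, 3, 7/2, 15/4, 241/64, 483/128 | 967/256, 121/32, 61/16, 31/8, 4 } -> 1933/512
value(BBBBRBBRRRBBRB) = { 0, 1, 2, 3, 7/2, 15/4, 241/64, 483/128, 1933/512 | 967/256, 121/32, 61/16, 31/8, 4 } -> 3867/1024
value(BBBBRBBRRRBBRBB) = { 0, 1, 2, 3, 7/2, 15/4, 241/64, 483/128, 1933/512, 3867/1024 | 967/256, 121/32, 61/16, 31/8, 4 } -> 7735/2048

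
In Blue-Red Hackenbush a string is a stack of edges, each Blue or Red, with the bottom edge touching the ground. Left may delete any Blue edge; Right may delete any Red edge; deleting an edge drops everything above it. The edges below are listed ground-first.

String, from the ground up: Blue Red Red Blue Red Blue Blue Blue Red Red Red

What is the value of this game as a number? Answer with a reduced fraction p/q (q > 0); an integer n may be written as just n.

Prefix values for Blue Red Red Blue Red Blue Blue Blue Red Red Red via {L|R} + simplicity:
value_1 [B]  L=[0]  R=[—]  = 1
value_2 [BR]  L=[0]  R=[1]  = 1/2
value_3 [BRR]  L=[0]  R=[1/2; 1]  = 1/4
value_4 [BRRB]  L=[0; 1/4]  R=[1/2; 1]  = 3/8
value_5 [BRRBR]  L=[0; 1/4]  R=[3/8; 1/2; 1]  = 5/16
value_6 [BRRBRB]  L=[0; 1/4; 5/16]  R=[3/8; 1/2; 1]  = 11/32
value_7 [BRRBRBB]  L=[0; 1/4; 5/16; 11/32]  R=[3/8; 1/2; 1]  = 23/64
value_8 [BRRBRBBB]  L=[0; 1/4; 5/16; 11/32; 23/64]  R=[3/8; 1/2; 1]  = 47/128
value_9 [BRRBRBBBR]  L=[0; 1/4; 5/16; 11/32; 23/64]  R=[47/128; 3/8; 1/2; 1]  = 93/256
value_10 [BRRBRBBBRR]  L=[0; 1/4; 5/16; 11/32; 23/64]  R=[93/256; 47/128; 3/8; 1/2; 1]  = 185/512
value_11 [BRRBRBBBRRR]  L=[0; 1/4; 5/16; 11/32; 23/64]  R=[185/512; 93/256; 47/128; 3/8; 1/2; 1]  = 369/1024

369/1024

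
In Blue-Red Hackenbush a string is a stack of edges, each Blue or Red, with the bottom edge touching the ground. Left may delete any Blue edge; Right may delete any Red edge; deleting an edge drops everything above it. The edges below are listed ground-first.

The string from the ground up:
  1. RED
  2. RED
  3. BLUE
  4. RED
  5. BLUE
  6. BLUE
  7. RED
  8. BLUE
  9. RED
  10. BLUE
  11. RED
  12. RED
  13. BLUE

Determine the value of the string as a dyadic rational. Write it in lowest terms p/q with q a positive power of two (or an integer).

Build G(s[:k]) for k = 1..13, string s = RED RED BLUE RED BLUE BLUE RED BLUE RED BLUE RED RED BLUE.
G(R) = { (no moves) | 0 } — -1
G(RR) = { (no moves) | -1 0 } — -2
G(RRB) = { -2 | -1 0 } — -3/2
G(RRBR) = { -2 | -3/2 -1 0 } — -7/4
G(RRBRB) = { -2 -7/4 | -3/2 -1 0 } — -13/8
G(RRBRBB) = { -2 -7/4 -13/8 | -3/2 -1 0 } — -25/16
G(RRBRBBR) = { -2 -7/4 -13/8 | -25/16 -3/2 -1 0 } — -51/32
G(RRBRBBRB) = { -2 -7/4 -13/8 -51/32 | -25/16 -3/2 -1 0 } — -101/64
G(RRBRBBRBR) = { -2 -7/4 -13/8 -51/32 | -101/64 -25/16 -3/2 -1 0 } — -203/128
G(RRBRBBRBRB) = { -2 -7/4 -13/8 -51/32 -203/128 | -101/64 -25/16 -3/2 -1 0 } — -405/256
G(RRBRBBRBRBR) = { -2 -7/4 -13/8 -51/32 -203/128 | -405/256 -101/64 -25/16 -3/2 -1 0 } — -811/512
G(RRBRBBRBRBRR) = { -2 -7/4 -13/8 -51/32 -203/128 | -811/512 -405/256 -101/64 -25/16 -3/2 -1 0 } — -1623/1024
G(RRBRBBRBRBRRB) = { -2 -7/4 -13/8 -51/32 -203/128 -1623/1024 | -811/512 -405/256 -101/64 -25/16 -3/2 -1 0 } — -3245/2048

-3245/2048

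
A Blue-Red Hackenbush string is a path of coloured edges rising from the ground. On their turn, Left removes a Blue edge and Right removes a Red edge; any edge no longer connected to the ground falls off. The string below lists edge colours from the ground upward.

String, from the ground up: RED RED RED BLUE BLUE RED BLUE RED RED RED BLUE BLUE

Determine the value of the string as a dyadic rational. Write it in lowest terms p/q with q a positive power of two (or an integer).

-1209/512

edge 1 of 12 (RED): { none | 0 } ⇒ -1
edge 2 of 12 (RED): { none | -1,0 } ⇒ -2
edge 3 of 12 (RED): { none | -2,-1,0 } ⇒ -3
edge 4 of 12 (BLUE): { -3 | -2,-1,0 } ⇒ -5/2
edge 5 of 12 (BLUE): { -3,-5/2 | -2,-1,0 } ⇒ -9/4
edge 6 of 12 (RED): { -3,-5/2 | -9/4,-2,-1,0 } ⇒ -19/8
edge 7 of 12 (BLUE): { -3,-5/2,-19/8 | -9/4,-2,-1,0 } ⇒ -37/16
edge 8 of 12 (RED): { -3,-5/2,-19/8 | -37/16,-9/4,-2,-1,0 } ⇒ -75/32
edge 9 of 12 (RED): { -3,-5/2,-19/8 | -75/32,-37/16,-9/4,-2,-1,0 } ⇒ -151/64
edge 10 of 12 (RED): { -3,-5/2,-19/8 | -151/64,-75/32,-37/16,-9/4,-2,-1,0 } ⇒ -303/128
edge 11 of 12 (BLUE): { -3,-5/2,-19/8,-303/128 | -151/64,-75/32,-37/16,-9/4,-2,-1,0 } ⇒ -605/256
edge 12 of 12 (BLUE): { -3,-5/2,-19/8,-303/128,-605/256 | -151/64,-75/32,-37/16,-9/4,-2,-1,0 } ⇒ -1209/512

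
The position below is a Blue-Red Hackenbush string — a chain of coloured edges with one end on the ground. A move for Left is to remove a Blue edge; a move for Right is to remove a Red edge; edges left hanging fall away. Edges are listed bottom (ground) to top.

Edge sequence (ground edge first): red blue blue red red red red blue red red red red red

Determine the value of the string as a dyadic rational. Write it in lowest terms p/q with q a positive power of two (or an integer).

-1983/4096

1 of 13 · r · max L −∞ · min R 0 — -1
2 of 13 · rb · max L -1 · min R 0 — -1/2
3 of 13 · rbb · max L -1/2 · min R 0 — -1/4
4 of 13 · rbbr · max L -1/2 · min R -1/4 — -3/8
5 of 13 · rbbrr · max L -1/2 · min R -3/8 — -7/16
6 of 13 · rbbrrr · max L -1/2 · min R -7/16 — -15/32
7 of 13 · rbbrrrr · max L -1/2 · min R -15/32 — -31/64
8 of 13 · rbbrrrrb · max L -31/64 · min R -15/32 — -61/128
9 of 13 · rbbrrrrbr · max L -31/64 · min R -61/128 — -123/256
10 of 13 · rbbrrrrbrr · max L -31/64 · min R -123/256 — -247/512
11 of 13 · rbbrrrrbrrr · max L -31/64 · min R -247/512 — -495/1024
12 of 13 · rbbrrrrbrrrr · max L -31/64 · min R -495/1024 — -991/2048
13 of 13 · rbbrrrrbrrrrr · max L -31/64 · min R -991/2048 — -1983/4096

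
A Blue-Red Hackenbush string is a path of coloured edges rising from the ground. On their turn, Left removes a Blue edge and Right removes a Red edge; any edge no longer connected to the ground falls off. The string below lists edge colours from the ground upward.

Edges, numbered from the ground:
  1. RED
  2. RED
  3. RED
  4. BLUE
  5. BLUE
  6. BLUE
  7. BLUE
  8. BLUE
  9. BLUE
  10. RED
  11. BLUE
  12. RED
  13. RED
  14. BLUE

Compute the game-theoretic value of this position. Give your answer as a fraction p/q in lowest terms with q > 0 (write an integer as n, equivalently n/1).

-4141/2048

Prefix values for RED RED RED BLUE BLUE BLUE BLUE BLUE BLUE RED BLUE RED RED BLUE via {L|R} + simplicity:
1 of 14 · R · max L −∞ · min R 0 = -1
2 of 14 · RR · max L −∞ · min R -1 = -2
3 of 14 · RRR · max L −∞ · min R -2 = -3
4 of 14 · RRRB · max L -3 · min R -2 = -5/2
5 of 14 · RRRBB · max L -5/2 · min R -2 = -9/4
6 of 14 · RRRBBB · max L -9/4 · min R -2 = -17/8
7 of 14 · RRRBBBB · max L -17/8 · min R -2 = -33/16
8 of 14 · RRRBBBBB · max L -33/16 · min R -2 = -65/32
9 of 14 · RRRBBBBBB · max L -65/32 · min R -2 = -129/64
10 of 14 · RRRBBBBBBR · max L -65/32 · min R -129/64 = -259/128
11 of 14 · RRRBBBBBBRB · max L -259/128 · min R -129/64 = -517/256
12 of 14 · RRRBBBBBBRBR · max L -259/128 · min R -517/256 = -1035/512
13 of 14 · RRRBBBBBBRBRR · max L -259/128 · min R -1035/512 = -2071/1024
14 of 14 · RRRBBBBBBRBRRB · max L -2071/1024 · min R -1035/512 = -4141/2048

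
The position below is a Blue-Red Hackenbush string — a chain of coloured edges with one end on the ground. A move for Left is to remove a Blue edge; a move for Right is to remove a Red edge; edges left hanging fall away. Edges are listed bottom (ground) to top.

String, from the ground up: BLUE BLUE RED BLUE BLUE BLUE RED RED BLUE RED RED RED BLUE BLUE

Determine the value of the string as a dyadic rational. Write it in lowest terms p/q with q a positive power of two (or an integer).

7751/4096

v_1 [B]  L=[0]  R=[—]  = 1
v_2 [BB]  L=[0, 1]  R=[—]  = 2
v_3 [BBR]  L=[0, 1]  R=[2]  = 3/2
v_4 [BBRB]  L=[0, 1, 3/2]  R=[2]  = 7/4
v_5 [BBRBB]  L=[0, 1, 3/2, 7/4]  R=[2]  = 15/8
v_6 [BBRBBB]  L=[0, 1, 3/2, 7/4, 15/8]  R=[2]  = 31/16
v_7 [BBRBBBR]  L=[0, 1, 3/2, 7/4, 15/8]  R=[31/16, 2]  = 61/32
v_8 [BBRBBBRR]  L=[0, 1, 3/2, 7/4, 15/8]  R=[61/32, 31/16, 2]  = 121/64
v_9 [BBRBBBRRB]  L=[0, 1, 3/2, 7/4, 15/8, 121/64]  R=[61/32, 31/16, 2]  = 243/128
v_10 [BBRBBBRRBR]  L=[0, 1, 3/2, 7/4, 15/8, 121/64]  R=[243/128, 61/32, 31/16, 2]  = 485/256
v_11 [BBRBBBRRBRR]  L=[0, 1, 3/2, 7/4, 15/8, 121/64]  R=[485/256, 243/128, 61/32, 31/16, 2]  = 969/512
v_12 [BBRBBBRRBRRR]  L=[0, 1, 3/2, 7/4, 15/8, 121/64]  R=[969/512, 485/256, 243/128, 61/32, 31/16, 2]  = 1937/1024
v_13 [BBRBBBRRBRRRB]  L=[0, 1, 3/2, 7/4, 15/8, 121/64, 1937/1024]  R=[969/512, 485/256, 243/128, 61/32, 31/16, 2]  = 3875/2048
v_14 [BBRBBBRRBRRRBB]  L=[0, 1, 3/2, 7/4, 15/8, 121/64, 1937/1024, 3875/2048]  R=[969/512, 485/256, 243/128, 61/32, 31/16, 2]  = 7751/4096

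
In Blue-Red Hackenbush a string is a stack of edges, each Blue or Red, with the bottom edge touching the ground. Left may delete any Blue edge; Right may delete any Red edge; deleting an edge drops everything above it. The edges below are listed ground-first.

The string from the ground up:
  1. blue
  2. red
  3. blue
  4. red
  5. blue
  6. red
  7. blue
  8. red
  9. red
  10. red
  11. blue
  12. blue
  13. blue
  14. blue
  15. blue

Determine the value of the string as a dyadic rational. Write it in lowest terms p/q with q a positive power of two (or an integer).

10815/16384

b: Left { 0 }, Right { (no moves) } ⇒ simplest 1
br: Left { 0 }, Right { 1 } ⇒ simplest 1/2
brb: Left { 0 1/2 }, Right { 1 } ⇒ simplest 3/4
brbr: Left { 0 1/2 }, Right { 3/4 1 } ⇒ simplest 5/8
brbrb: Left { 0 1/2 5/8 }, Right { 3/4 1 } ⇒ simplest 11/16
brbrbr: Left { 0 1/2 5/8 }, Right { 11/16 3/4 1 } ⇒ simplest 21/32
brbrbrb: Left { 0 1/2 5/8 21/32 }, Right { 11/16 3/4 1 } ⇒ simplest 43/64
brbrbrbr: Left { 0 1/2 5/8 21/32 }, Right { 43/64 11/16 3/4 1 } ⇒ simplest 85/128
brbrbrbrr: Left { 0 1/2 5/8 21/32 }, Right { 85/128 43/64 11/16 3/4 1 } ⇒ simplest 169/256
brbrbrbrrr: Left { 0 1/2 5/8 21/32 }, Right { 169/256 85/128 43/64 11/16 3/4 1 } ⇒ simplest 337/512
brbrbrbrrrb: Left { 0 1/2 5/8 21/32 337/512 }, Right { 169/256 85/128 43/64 11/16 3/4 1 } ⇒ simplest 675/1024
brbrbrbrrrbb: Left { 0 1/2 5/8 21/32 337/512 675/1024 }, Right { 169/256 85/128 43/64 11/16 3/4 1 } ⇒ simplest 1351/2048
brbrbrbrrrbbb: Left { 0 1/2 5/8 21/32 337/512 675/1024 1351/2048 }, Right { 169/256 85/128 43/64 11/16 3/4 1 } ⇒ simplest 2703/4096
brbrbrbrrrbbbb: Left { 0 1/2 5/8 21/32 337/512 675/1024 1351/2048 2703/4096 }, Right { 169/256 85/128 43/64 11/16 3/4 1 } ⇒ simplest 5407/8192
brbrbrbrrrbbbbb: Left { 0 1/2 5/8 21/32 337/512 675/1024 1351/2048 2703/4096 5407/8192 }, Right { 169/256 85/128 43/64 11/16 3/4 1 } ⇒ simplest 10815/16384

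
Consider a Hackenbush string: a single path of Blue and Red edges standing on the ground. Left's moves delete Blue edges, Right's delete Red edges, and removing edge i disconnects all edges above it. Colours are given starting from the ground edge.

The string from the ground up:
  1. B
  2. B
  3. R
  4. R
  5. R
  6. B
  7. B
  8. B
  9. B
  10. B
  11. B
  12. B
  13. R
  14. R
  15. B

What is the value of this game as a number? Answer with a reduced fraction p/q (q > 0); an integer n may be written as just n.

Build value(s[:k]) for k = 1..15, string s = B B R R R B B B B B B B R R B.
B: Left { 0 }, Right { ∅ } -> simplest 1
BB: Left { 0 1 }, Right { ∅ } -> simplest 2
BBR: Left { 0 1 }, Right { 2 } -> simplest 3/2
BBRR: Left { 0 1 }, Right { 3/2 2 } -> simplest 5/4
BBRRR: Left { 0 1 }, Right { 5/4 3/2 2 } -> simplest 9/8
BBRRRB: Left { 0 1 9/8 }, Right { 5/4 3/2 2 } -> simplest 19/16
BBRRRBB: Left { 0 1 9/8 19/16 }, Right { 5/4 3/2 2 } -> simplest 39/32
BBRRRBBB: Left { 0 1 9/8 19/16 39/32 }, Right { 5/4 3/2 2 } -> simplest 79/64
BBRRRBBBB: Left { 0 1 9/8 19/16 39/32 79/64 }, Right { 5/4 3/2 2 } -> simplest 159/128
BBRRRBBBBB: Left { 0 1 9/8 19/16 39/32 79/64 159/128 }, Right { 5/4 3/2 2 } -> simplest 319/256
BBRRRBBBBBB: Left { 0 1 9/8 19/16 39/32 79/64 159/128 319/256 }, Right { 5/4 3/2 2 } -> simplest 639/512
BBRRRBBBBBBB: Left { 0 1 9/8 19/16 39/32 79/64 159/128 319/256 639/512 }, Right { 5/4 3/2 2 } -> simplest 1279/1024
BBRRRBBBBBBBR: Left { 0 1 9/8 19/16 39/32 79/64 159/128 319/256 639/512 }, Right { 1279/1024 5/4 3/2 2 } -> simplest 2557/2048
BBRRRBBBBBBBRR: Left { 0 1 9/8 19/16 39/32 79/64 159/128 319/256 639/512 }, Right { 2557/2048 1279/1024 5/4 3/2 2 } -> simplest 5113/4096
BBRRRBBBBBBBRRB: Left { 0 1 9/8 19/16 39/32 79/64 159/128 319/256 639/512 5113/4096 }, Right { 2557/2048 1279/1024 5/4 3/2 2 } -> simplest 10227/8192

10227/8192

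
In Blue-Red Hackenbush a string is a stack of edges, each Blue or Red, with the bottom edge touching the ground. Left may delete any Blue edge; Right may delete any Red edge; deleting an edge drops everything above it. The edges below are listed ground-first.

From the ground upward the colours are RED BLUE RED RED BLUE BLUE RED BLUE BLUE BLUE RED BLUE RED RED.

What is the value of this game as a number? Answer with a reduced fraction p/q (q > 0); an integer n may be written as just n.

Prefix values for RED BLUE RED RED BLUE BLUE RED BLUE BLUE BLUE RED BLUE RED RED via {L|R} + simplicity:
v(R) = { none | 0 } — -1
v(RB) = { -1 | 0 } — -1/2
v(RBR) = { -1 | -1/2; 0 } — -3/4
v(RBRR) = { -1 | -3/4; -1/2; 0 } — -7/8
v(RBRRB) = { -1; -7/8 | -3/4; -1/2; 0 } — -13/16
v(RBRRBB) = { -1; -7/8; -13/16 | -3/4; -1/2; 0 } — -25/32
v(RBRRBBR) = { -1; -7/8; -13/16 | -25/32; -3/4; -1/2; 0 } — -51/64
v(RBRRBBRB) = { -1; -7/8; -13/16; -51/64 | -25/32; -3/4; -1/2; 0 } — -101/128
v(RBRRBBRBB) = { -1; -7/8; -13/16; -51/64; -101/128 | -25/32; -3/4; -1/2; 0 } — -201/256
v(RBRRBBRBBB) = { -1; -7/8; -13/16; -51/64; -101/128; -201/256 | -25/32; -3/4; -1/2; 0 } — -401/512
v(RBRRBBRBBBR) = { -1; -7/8; -13/16; -51/64; -101/128; -201/256 | -401/512; -25/32; -3/4; -1/2; 0 } — -803/1024
v(RBRRBBRBBBRB) = { -1; -7/8; -13/16; -51/64; -101/128; -201/256; -803/1024 | -401/512; -25/32; -3/4; -1/2; 0 } — -1605/2048
v(RBRRBBRBBBRBR) = { -1; -7/8; -13/16; -51/64; -101/128; -201/256; -803/1024 | -1605/2048; -401/512; -25/32; -3/4; -1/2; 0 } — -3211/4096
v(RBRRBBRBBBRBRR) = { -1; -7/8; -13/16; -51/64; -101/128; -201/256; -803/1024 | -3211/4096; -1605/2048; -401/512; -25/32; -3/4; -1/2; 0 } — -6423/8192

-6423/8192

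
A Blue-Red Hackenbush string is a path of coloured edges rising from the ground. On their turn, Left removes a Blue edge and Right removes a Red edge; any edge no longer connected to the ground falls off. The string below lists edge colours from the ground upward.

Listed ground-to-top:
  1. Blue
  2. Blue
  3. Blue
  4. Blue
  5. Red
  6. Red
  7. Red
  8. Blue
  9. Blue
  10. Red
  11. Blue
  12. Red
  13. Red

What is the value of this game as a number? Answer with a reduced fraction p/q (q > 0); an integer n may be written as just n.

B: Left { 0 }, Right { (no moves) } — simplest 1
BB: Left { 0 1 }, Right { (no moves) } — simplest 2
BBB: Left { 0 1 2 }, Right { (no moves) } — simplest 3
BBBB: Left { 0 1 2 3 }, Right { (no moves) } — simplest 4
BBBBR: Left { 0 1 2 3 }, Right { 4 } — simplest 7/2
BBBBRR: Left { 0 1 2 3 }, Right { 7/2 4 } — simplest 13/4
BBBBRRR: Left { 0 1 2 3 }, Right { 13/4 7/2 4 } — simplest 25/8
BBBBRRRB: Left { 0 1 2 3 25/8 }, Right { 13/4 7/2 4 } — simplest 51/16
BBBBRRRBB: Left { 0 1 2 3 25/8 51/16 }, Right { 13/4 7/2 4 } — simplest 103/32
BBBBRRRBBR: Left { 0 1 2 3 25/8 51/16 }, Right { 103/32 13/4 7/2 4 } — simplest 205/64
BBBBRRRBBRB: Left { 0 1 2 3 25/8 51/16 205/64 }, Right { 103/32 13/4 7/2 4 } — simplest 411/128
BBBBRRRBBRBR: Left { 0 1 2 3 25/8 51/16 205/64 }, Right { 411/128 103/32 13/4 7/2 4 } — simplest 821/256
BBBBRRRBBRBRR: Left { 0 1 2 3 25/8 51/16 205/64 }, Right { 821/256 411/128 103/32 13/4 7/2 4 } — simplest 1641/512

1641/512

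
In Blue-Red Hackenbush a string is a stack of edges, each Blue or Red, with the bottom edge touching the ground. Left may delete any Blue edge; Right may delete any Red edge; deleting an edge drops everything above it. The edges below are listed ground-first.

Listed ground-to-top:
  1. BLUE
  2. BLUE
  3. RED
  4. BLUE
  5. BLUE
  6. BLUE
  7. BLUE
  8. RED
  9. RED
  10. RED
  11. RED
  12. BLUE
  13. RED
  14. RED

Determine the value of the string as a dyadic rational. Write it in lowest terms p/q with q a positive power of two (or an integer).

7945/4096

Recurse on prefixes of the 14-edge string BLUE BLUE RED BLUE BLUE BLUE BLUE RED RED RED RED BLUE RED RED:
step 1: add BLUE to get B; options L={ 0 } R={ none } => 1
step 2: add BLUE to get BB; options L={ 0,1 } R={ none } => 2
step 3: add RED to get BBR; options L={ 0,1 } R={ 2 } => 3/2
step 4: add BLUE to get BBRB; options L={ 0,1,3/2 } R={ 2 } => 7/4
step 5: add BLUE to get BBRBB; options L={ 0,1,3/2,7/4 } R={ 2 } => 15/8
step 6: add BLUE to get BBRBBB; options L={ 0,1,3/2,7/4,15/8 } R={ 2 } => 31/16
step 7: add BLUE to get BBRBBBB; options L={ 0,1,3/2,7/4,15/8,31/16 } R={ 2 } => 63/32
step 8: add RED to get BBRBBBBR; options L={ 0,1,3/2,7/4,15/8,31/16 } R={ 63/32,2 } => 125/64
step 9: add RED to get BBRBBBBRR; options L={ 0,1,3/2,7/4,15/8,31/16 } R={ 125/64,63/32,2 } => 249/128
step 10: add RED to get BBRBBBBRRR; options L={ 0,1,3/2,7/4,15/8,31/16 } R={ 249/128,125/64,63/32,2 } => 497/256
step 11: add RED to get BBRBBBBRRRR; options L={ 0,1,3/2,7/4,15/8,31/16 } R={ 497/256,249/128,125/64,63/32,2 } => 993/512
step 12: add BLUE to get BBRBBBBRRRRB; options L={ 0,1,3/2,7/4,15/8,31/16,993/512 } R={ 497/256,249/128,125/64,63/32,2 } => 1987/1024
step 13: add RED to get BBRBBBBRRRRBR; options L={ 0,1,3/2,7/4,15/8,31/16,993/512 } R={ 1987/1024,497/256,249/128,125/64,63/32,2 } => 3973/2048
step 14: add RED to get BBRBBBBRRRRBRR; options L={ 0,1,3/2,7/4,15/8,31/16,993/512 } R={ 3973/2048,1987/1024,497/256,249/128,125/64,63/32,2 } => 7945/4096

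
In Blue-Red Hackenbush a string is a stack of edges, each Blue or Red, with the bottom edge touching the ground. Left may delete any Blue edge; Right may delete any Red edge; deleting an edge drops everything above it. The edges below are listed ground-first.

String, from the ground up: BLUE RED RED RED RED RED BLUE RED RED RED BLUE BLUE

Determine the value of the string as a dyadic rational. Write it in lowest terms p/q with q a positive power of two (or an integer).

Recurse on prefixes of the 12-edge string BLUE RED RED RED RED RED BLUE RED RED RED BLUE BLUE:
1 of 12 · B · max L 0 · min R +∞ gives 1
2 of 12 · BR · max L 0 · min R 1 gives 1/2
3 of 12 · BRR · max L 0 · min R 1/2 gives 1/4
4 of 12 · BRRR · max L 0 · min R 1/4 gives 1/8
5 of 12 · BRRRR · max L 0 · min R 1/8 gives 1/16
6 of 12 · BRRRRR · max L 0 · min R 1/16 gives 1/32
7 of 12 · BRRRRRB · max L 1/32 · min R 1/16 gives 3/64
8 of 12 · BRRRRRBR · max L 1/32 · min R 3/64 gives 5/128
9 of 12 · BRRRRRBRR · max L 1/32 · min R 5/128 gives 9/256
10 of 12 · BRRRRRBRRR · max L 1/32 · min R 9/256 gives 17/512
11 of 12 · BRRRRRBRRRB · max L 17/512 · min R 9/256 gives 35/1024
12 of 12 · BRRRRRBRRRBB · max L 35/1024 · min R 9/256 gives 71/2048

71/2048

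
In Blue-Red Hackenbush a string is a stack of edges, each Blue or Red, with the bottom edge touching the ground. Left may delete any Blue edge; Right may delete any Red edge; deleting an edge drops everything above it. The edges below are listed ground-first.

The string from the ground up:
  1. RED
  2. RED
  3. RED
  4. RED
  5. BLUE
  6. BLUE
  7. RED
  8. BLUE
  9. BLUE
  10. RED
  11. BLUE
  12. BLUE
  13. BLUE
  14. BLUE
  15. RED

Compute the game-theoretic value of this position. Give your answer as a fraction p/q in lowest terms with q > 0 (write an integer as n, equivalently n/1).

Recurse on prefixes of the 15-edge string RED RED RED RED BLUE BLUE RED BLUE BLUE RED BLUE BLUE BLUE BLUE RED:
val_1 [R]  L=[(no moves)]  R=[0]  — -1
val_2 [RR]  L=[(no moves)]  R=[-1; 0]  — -2
val_3 [RRR]  L=[(no moves)]  R=[-2; -1; 0]  — -3
val_4 [RRRR]  L=[(no moves)]  R=[-3; -2; -1; 0]  — -4
val_5 [RRRRB]  L=[-4]  R=[-3; -2; -1; 0]  — -7/2
val_6 [RRRRBB]  L=[-4; -7/2]  R=[-3; -2; -1; 0]  — -13/4
val_7 [RRRRBBR]  L=[-4; -7/2]  R=[-13/4; -3; -2; -1; 0]  — -27/8
val_8 [RRRRBBRB]  L=[-4; -7/2; -27/8]  R=[-13/4; -3; -2; -1; 0]  — -53/16
val_9 [RRRRBBRBB]  L=[-4; -7/2; -27/8; -53/16]  R=[-13/4; -3; -2; -1; 0]  — -105/32
val_10 [RRRRBBRBBR]  L=[-4; -7/2; -27/8; -53/16]  R=[-105/32; -13/4; -3; -2; -1; 0]  — -211/64
val_11 [RRRRBBRBBRB]  L=[-4; -7/2; -27/8; -53/16; -211/64]  R=[-105/32; -13/4; -3; -2; -1; 0]  — -421/128
val_12 [RRRRBBRBBRBB]  L=[-4; -7/2; -27/8; -53/16; -211/64; -421/128]  R=[-105/32; -13/4; -3; -2; -1; 0]  — -841/256
val_13 [RRRRBBRBBRBBB]  L=[-4; -7/2; -27/8; -53/16; -211/64; -421/128; -841/256]  R=[-105/32; -13/4; -3; -2; -1; 0]  — -1681/512
val_14 [RRRRBBRBBRBBBB]  L=[-4; -7/2; -27/8; -53/16; -211/64; -421/128; -841/256; -1681/512]  R=[-105/32; -13/4; -3; -2; -1; 0]  — -3361/1024
val_15 [RRRRBBRBBRBBBBR]  L=[-4; -7/2; -27/8; -53/16; -211/64; -421/128; -841/256; -1681/512]  R=[-3361/1024; -105/32; -13/4; -3; -2; -1; 0]  — -6723/2048

-6723/2048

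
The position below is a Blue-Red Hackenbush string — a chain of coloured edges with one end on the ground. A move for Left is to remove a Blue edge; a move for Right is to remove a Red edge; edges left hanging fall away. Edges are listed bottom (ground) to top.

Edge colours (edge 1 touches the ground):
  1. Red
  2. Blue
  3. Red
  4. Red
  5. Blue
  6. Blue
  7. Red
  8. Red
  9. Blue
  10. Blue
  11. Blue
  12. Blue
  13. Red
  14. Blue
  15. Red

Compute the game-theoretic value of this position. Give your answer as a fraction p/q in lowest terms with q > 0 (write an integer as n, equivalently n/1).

-13067/16384

edge 1 of 15 (Red): { · | 0 } so -1
edge 2 of 15 (Blue): { -1 | 0 } so -1/2
edge 3 of 15 (Red): { -1 | -1/2,0 } so -3/4
edge 4 of 15 (Red): { -1 | -3/4,-1/2,0 } so -7/8
edge 5 of 15 (Blue): { -1,-7/8 | -3/4,-1/2,0 } so -13/16
edge 6 of 15 (Blue): { -1,-7/8,-13/16 | -3/4,-1/2,0 } so -25/32
edge 7 of 15 (Red): { -1,-7/8,-13/16 | -25/32,-3/4,-1/2,0 } so -51/64
edge 8 of 15 (Red): { -1,-7/8,-13/16 | -51/64,-25/32,-3/4,-1/2,0 } so -103/128
edge 9 of 15 (Blue): { -1,-7/8,-13/16,-103/128 | -51/64,-25/32,-3/4,-1/2,0 } so -205/256
edge 10 of 15 (Blue): { -1,-7/8,-13/16,-103/128,-205/256 | -51/64,-25/32,-3/4,-1/2,0 } so -409/512
edge 11 of 15 (Blue): { -1,-7/8,-13/16,-103/128,-205/256,-409/512 | -51/64,-25/32,-3/4,-1/2,0 } so -817/1024
edge 12 of 15 (Blue): { -1,-7/8,-13/16,-103/128,-205/256,-409/512,-817/1024 | -51/64,-25/32,-3/4,-1/2,0 } so -1633/2048
edge 13 of 15 (Red): { -1,-7/8,-13/16,-103/128,-205/256,-409/512,-817/1024 | -1633/2048,-51/64,-25/32,-3/4,-1/2,0 } so -3267/4096
edge 14 of 15 (Blue): { -1,-7/8,-13/16,-103/128,-205/256,-409/512,-817/1024,-3267/4096 | -1633/2048,-51/64,-25/32,-3/4,-1/2,0 } so -6533/8192
edge 15 of 15 (Red): { -1,-7/8,-13/16,-103/128,-205/256,-409/512,-817/1024,-3267/4096 | -6533/8192,-1633/2048,-51/64,-25/32,-3/4,-1/2,0 } so -13067/16384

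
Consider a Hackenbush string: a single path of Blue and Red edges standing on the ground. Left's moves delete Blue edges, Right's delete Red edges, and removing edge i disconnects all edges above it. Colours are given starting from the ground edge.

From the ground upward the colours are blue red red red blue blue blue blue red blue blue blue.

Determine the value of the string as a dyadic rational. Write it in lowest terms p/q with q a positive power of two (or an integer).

495/2048

step 1: add blue to get b; options L={ 0 } R={ — } = 1
step 2: add red to get br; options L={ 0 } R={ 1 } = 1/2
step 3: add red to get brr; options L={ 0 } R={ 1/2,1 } = 1/4
step 4: add red to get brrr; options L={ 0 } R={ 1/4,1/2,1 } = 1/8
step 5: add blue to get brrrb; options L={ 0,1/8 } R={ 1/4,1/2,1 } = 3/16
step 6: add blue to get brrrbb; options L={ 0,1/8,3/16 } R={ 1/4,1/2,1 } = 7/32
step 7: add blue to get brrrbbb; options L={ 0,1/8,3/16,7/32 } R={ 1/4,1/2,1 } = 15/64
step 8: add blue to get brrrbbbb; options L={ 0,1/8,3/16,7/32,15/64 } R={ 1/4,1/2,1 } = 31/128
step 9: add red to get brrrbbbbr; options L={ 0,1/8,3/16,7/32,15/64 } R={ 31/128,1/4,1/2,1 } = 61/256
step 10: add blue to get brrrbbbbrb; options L={ 0,1/8,3/16,7/32,15/64,61/256 } R={ 31/128,1/4,1/2,1 } = 123/512
step 11: add blue to get brrrbbbbrbb; options L={ 0,1/8,3/16,7/32,15/64,61/256,123/512 } R={ 31/128,1/4,1/2,1 } = 247/1024
step 12: add blue to get brrrbbbbrbbb; options L={ 0,1/8,3/16,7/32,15/64,61/256,123/512,247/1024 } R={ 31/128,1/4,1/2,1 } = 495/2048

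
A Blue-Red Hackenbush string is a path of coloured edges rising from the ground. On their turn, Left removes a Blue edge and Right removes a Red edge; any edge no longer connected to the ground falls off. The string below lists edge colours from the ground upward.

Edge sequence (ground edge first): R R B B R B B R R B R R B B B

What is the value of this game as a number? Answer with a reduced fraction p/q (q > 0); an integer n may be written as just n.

val_1 [R]  L=[(no moves)]  R=[0]  ⇒ -1
val_2 [RR]  L=[(no moves)]  R=[-1; 0]  ⇒ -2
val_3 [RRB]  L=[-2]  R=[-1; 0]  ⇒ -3/2
val_4 [RRBB]  L=[-2; -3/2]  R=[-1; 0]  ⇒ -5/4
val_5 [RRBBR]  L=[-2; -3/2]  R=[-5/4; -1; 0]  ⇒ -11/8
val_6 [RRBBRB]  L=[-2; -3/2; -11/8]  R=[-5/4; -1; 0]  ⇒ -21/16
val_7 [RRBBRBB]  L=[-2; -3/2; -11/8; -21/16]  R=[-5/4; -1; 0]  ⇒ -41/32
val_8 [RRBBRBBR]  L=[-2; -3/2; -11/8; -21/16]  R=[-41/32; -5/4; -1; 0]  ⇒ -83/64
val_9 [RRBBRBBRR]  L=[-2; -3/2; -11/8; -21/16]  R=[-83/64; -41/32; -5/4; -1; 0]  ⇒ -167/128
val_10 [RRBBRBBRRB]  L=[-2; -3/2; -11/8; -21/16; -167/128]  R=[-83/64; -41/32; -5/4; -1; 0]  ⇒ -333/256
val_11 [RRBBRBBRRBR]  L=[-2; -3/2; -11/8; -21/16; -167/128]  R=[-333/256; -83/64; -41/32; -5/4; -1; 0]  ⇒ -667/512
val_12 [RRBBRBBRRBRR]  L=[-2; -3/2; -11/8; -21/16; -167/128]  R=[-667/512; -333/256; -83/64; -41/32; -5/4; -1; 0]  ⇒ -1335/1024
val_13 [RRBBRBBRRBRRB]  L=[-2; -3/2; -11/8; -21/16; -167/128; -1335/1024]  R=[-667/512; -333/256; -83/64; -41/32; -5/4; -1; 0]  ⇒ -2669/2048
val_14 [RRBBRBBRRBRRBB]  L=[-2; -3/2; -11/8; -21/16; -167/128; -1335/1024; -2669/2048]  R=[-667/512; -333/256; -83/64; -41/32; -5/4; -1; 0]  ⇒ -5337/4096
val_15 [RRBBRBBRRBRRBBB]  L=[-2; -3/2; -11/8; -21/16; -167/128; -1335/1024; -2669/2048; -5337/4096]  R=[-667/512; -333/256; -83/64; -41/32; -5/4; -1; 0]  ⇒ -10673/8192

-10673/8192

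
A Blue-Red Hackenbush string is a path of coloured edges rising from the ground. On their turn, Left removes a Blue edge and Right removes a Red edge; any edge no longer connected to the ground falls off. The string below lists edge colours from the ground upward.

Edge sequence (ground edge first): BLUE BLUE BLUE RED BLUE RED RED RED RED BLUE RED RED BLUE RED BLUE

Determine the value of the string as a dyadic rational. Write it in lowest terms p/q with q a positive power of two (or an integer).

10315/4096

B: Left { 0 }, Right { · } so simplest 1
BB: Left { 0,1 }, Right { · } so simplest 2
BBB: Left { 0,1,2 }, Right { · } so simplest 3
BBBR: Left { 0,1,2 }, Right { 3 } so simplest 5/2
BBBRB: Left { 0,1,2,5/2 }, Right { 3 } so simplest 11/4
BBBRBR: Left { 0,1,2,5/2 }, Right { 11/4,3 } so simplest 21/8
BBBRBRR: Left { 0,1,2,5/2 }, Right { 21/8,11/4,3 } so simplest 41/16
BBBRBRRR: Left { 0,1,2,5/2 }, Right { 41/16,21/8,11/4,3 } so simplest 81/32
BBBRBRRRR: Left { 0,1,2,5/2 }, Right { 81/32,41/16,21/8,11/4,3 } so simplest 161/64
BBBRBRRRRB: Left { 0,1,2,5/2,161/64 }, Right { 81/32,41/16,21/8,11/4,3 } so simplest 323/128
BBBRBRRRRBR: Left { 0,1,2,5/2,161/64 }, Right { 323/128,81/32,41/16,21/8,11/4,3 } so simplest 645/256
BBBRBRRRRBRR: Left { 0,1,2,5/2,161/64 }, Right { 645/256,323/128,81/32,41/16,21/8,11/4,3 } so simplest 1289/512
BBBRBRRRRBRRB: Left { 0,1,2,5/2,161/64,1289/512 }, Right { 645/256,323/128,81/32,41/16,21/8,11/4,3 } so simplest 2579/1024
BBBRBRRRRBRRBR: Left { 0,1,2,5/2,161/64,1289/512 }, Right { 2579/1024,645/256,323/128,81/32,41/16,21/8,11/4,3 } so simplest 5157/2048
BBBRBRRRRBRRBRB: Left { 0,1,2,5/2,161/64,1289/512,5157/2048 }, Right { 2579/1024,645/256,323/128,81/32,41/16,21/8,11/4,3 } so simplest 10315/4096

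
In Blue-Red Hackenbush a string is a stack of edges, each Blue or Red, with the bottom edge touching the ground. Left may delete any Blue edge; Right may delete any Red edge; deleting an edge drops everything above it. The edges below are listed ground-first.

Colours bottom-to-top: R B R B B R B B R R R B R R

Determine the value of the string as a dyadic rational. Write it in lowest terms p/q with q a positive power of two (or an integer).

Prefix values for R B R B B R B B R R R B R R via {L|R} + simplicity:
G(R) = {  | 0 } so -1
G(RB) = { -1 | 0 } so -1/2
G(RBR) = { -1 | -1/2, 0 } so -3/4
G(RBRB) = { -1, -3/4 | -1/2, 0 } so -5/8
G(RBRBB) = { -1, -3/4, -5/8 | -1/2, 0 } so -9/16
G(RBRBBR) = { -1, -3/4, -5/8 | -9/16, -1/2, 0 } so -19/32
G(RBRBBRB) = { -1, -3/4, -5/8, -19/32 | -9/16, -1/2, 0 } so -37/64
G(RBRBBRBB) = { -1, -3/4, -5/8, -19/32, -37/64 | -9/16, -1/2, 0 } so -73/128
G(RBRBBRBBR) = { -1, -3/4, -5/8, -19/32, -37/64 | -73/128, -9/16, -1/2, 0 } so -147/256
G(RBRBBRBBRR) = { -1, -3/4, -5/8, -19/32, -37/64 | -147/256, -73/128, -9/16, -1/2, 0 } so -295/512
G(RBRBBRBBRRR) = { -1, -3/4, -5/8, -19/32, -37/64 | -295/512, -147/256, -73/128, -9/16, -1/2, 0 } so -591/1024
G(RBRBBRBBRRRB) = { -1, -3/4, -5/8, -19/32, -37/64, -591/1024 | -295/512, -147/256, -73/128, -9/16, -1/2, 0 } so -1181/2048
G(RBRBBRBBRRRBR) = { -1, -3/4, -5/8, -19/32, -37/64, -591/1024 | -1181/2048, -295/512, -147/256, -73/128, -9/16, -1/2, 0 } so -2363/4096
G(RBRBBRBBRRRBRR) = { -1, -3/4, -5/8, -19/32, -37/64, -591/1024 | -2363/4096, -1181/2048, -295/512, -147/256, -73/128, -9/16, -1/2, 0 } so -4727/8192

-4727/8192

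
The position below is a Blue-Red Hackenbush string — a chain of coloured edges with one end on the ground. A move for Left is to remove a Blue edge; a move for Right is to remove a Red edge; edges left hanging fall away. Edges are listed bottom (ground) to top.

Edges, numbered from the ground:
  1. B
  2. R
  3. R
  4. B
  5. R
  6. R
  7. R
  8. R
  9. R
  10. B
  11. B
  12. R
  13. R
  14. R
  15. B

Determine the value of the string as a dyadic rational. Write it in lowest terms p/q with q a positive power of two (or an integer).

4195/16384

step 1: add B to get B; options L={ 0 } R={ ∅ } — 1
step 2: add R to get BR; options L={ 0 } R={ 1 } — 1/2
step 3: add R to get BRR; options L={ 0 } R={ 1/2; 1 } — 1/4
step 4: add B to get BRRB; options L={ 0; 1/4 } R={ 1/2; 1 } — 3/8
step 5: add R to get BRRBR; options L={ 0; 1/4 } R={ 3/8; 1/2; 1 } — 5/16
step 6: add R to get BRRBRR; options L={ 0; 1/4 } R={ 5/16; 3/8; 1/2; 1 } — 9/32
step 7: add R to get BRRBRRR; options L={ 0; 1/4 } R={ 9/32; 5/16; 3/8; 1/2; 1 } — 17/64
step 8: add R to get BRRBRRRR; options L={ 0; 1/4 } R={ 17/64; 9/32; 5/16; 3/8; 1/2; 1 } — 33/128
step 9: add R to get BRRBRRRRR; options L={ 0; 1/4 } R={ 33/128; 17/64; 9/32; 5/16; 3/8; 1/2; 1 } — 65/256
step 10: add B to get BRRBRRRRRB; options L={ 0; 1/4; 65/256 } R={ 33/128; 17/64; 9/32; 5/16; 3/8; 1/2; 1 } — 131/512
step 11: add B to get BRRBRRRRRBB; options L={ 0; 1/4; 65/256; 131/512 } R={ 33/128; 17/64; 9/32; 5/16; 3/8; 1/2; 1 } — 263/1024
step 12: add R to get BRRBRRRRRBBR; options L={ 0; 1/4; 65/256; 131/512 } R={ 263/1024; 33/128; 17/64; 9/32; 5/16; 3/8; 1/2; 1 } — 525/2048
step 13: add R to get BRRBRRRRRBBRR; options L={ 0; 1/4; 65/256; 131/512 } R={ 525/2048; 263/1024; 33/128; 17/64; 9/32; 5/16; 3/8; 1/2; 1 } — 1049/4096
step 14: add R to get BRRBRRRRRBBRRR; options L={ 0; 1/4; 65/256; 131/512 } R={ 1049/4096; 525/2048; 263/1024; 33/128; 17/64; 9/32; 5/16; 3/8; 1/2; 1 } — 2097/8192
step 15: add B to get BRRBRRRRRBBRRRB; options L={ 0; 1/4; 65/256; 131/512; 2097/8192 } R={ 1049/4096; 525/2048; 263/1024; 33/128; 17/64; 9/32; 5/16; 3/8; 1/2; 1 } — 4195/16384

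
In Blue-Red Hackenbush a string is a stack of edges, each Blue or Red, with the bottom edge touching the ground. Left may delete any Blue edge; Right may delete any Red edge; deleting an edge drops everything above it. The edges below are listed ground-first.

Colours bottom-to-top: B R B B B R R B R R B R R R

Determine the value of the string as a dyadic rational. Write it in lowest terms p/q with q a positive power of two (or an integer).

Recurse on prefixes of the 14-edge string B R B B B R R B R R B R R R:
g(B) = { 0 | · } -> 1
g(BR) = { 0 | 1 } -> 1/2
g(BRB) = { 0 1/2 | 1 } -> 3/4
g(BRBB) = { 0 1/2 3/4 | 1 } -> 7/8
g(BRBBB) = { 0 1/2 3/4 7/8 | 1 } -> 15/16
g(BRBBBR) = { 0 1/2 3/4 7/8 | 15/16 1 } -> 29/32
g(BRBBBRR) = { 0 1/2 3/4 7/8 | 29/32 15/16 1 } -> 57/64
g(BRBBBRRB) = { 0 1/2 3/4 7/8 57/64 | 29/32 15/16 1 } -> 115/128
g(BRBBBRRBR) = { 0 1/2 3/4 7/8 57/64 | 115/128 29/32 15/16 1 } -> 229/256
g(BRBBBRRBRR) = { 0 1/2 3/4 7/8 57/64 | 229/256 115/128 29/32 15/16 1 } -> 457/512
g(BRBBBRRBRRB) = { 0 1/2 3/4 7/8 57/64 457/512 | 229/256 115/128 29/32 15/16 1 } -> 915/1024
g(BRBBBRRBRRBR) = { 0 1/2 3/4 7/8 57/64 457/512 | 915/1024 229/256 115/128 29/32 15/16 1 } -> 1829/2048
g(BRBBBRRBRRBRR) = { 0 1/2 3/4 7/8 57/64 457/512 | 1829/2048 915/1024 229/256 115/128 29/32 15/16 1 } -> 3657/4096
g(BRBBBRRBRRBRRR) = { 0 1/2 3/4 7/8 57/64 457/512 | 3657/4096 1829/2048 915/1024 229/256 115/128 29/32 15/16 1 } -> 7313/8192

7313/8192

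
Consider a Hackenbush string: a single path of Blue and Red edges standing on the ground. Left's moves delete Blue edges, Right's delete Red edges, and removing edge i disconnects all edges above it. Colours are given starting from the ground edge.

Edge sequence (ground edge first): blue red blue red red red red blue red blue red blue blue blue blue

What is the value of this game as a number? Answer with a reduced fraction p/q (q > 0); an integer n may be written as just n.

Prefix values for blue red blue red red red red blue red blue red blue blue blue blue via {L|R} + simplicity:
1 of 15 · b · max L 0 · min R +∞ = 1
2 of 15 · br · max L 0 · min R 1 = 1/2
3 of 15 · brb · max L 1/2 · min R 1 = 3/4
4 of 15 · brbr · max L 1/2 · min R 3/4 = 5/8
5 of 15 · brbrr · max L 1/2 · min R 5/8 = 9/16
6 of 15 · brbrrr · max L 1/2 · min R 9/16 = 17/32
7 of 15 · brbrrrr · max L 1/2 · min R 17/32 = 33/64
8 of 15 · brbrrrrb · max L 33/64 · min R 17/32 = 67/128
9 of 15 · brbrrrrbr · max L 33/64 · min R 67/128 = 133/256
10 of 15 · brbrrrrbrb · max L 133/256 · min R 67/128 = 267/512
11 of 15 · brbrrrrbrbr · max L 133/256 · min R 267/512 = 533/1024
12 of 15 · brbrrrrbrbrb · max L 533/1024 · min R 267/512 = 1067/2048
13 of 15 · brbrrrrbrbrbb · max L 1067/2048 · min R 267/512 = 2135/4096
14 of 15 · brbrrrrbrbrbbb · max L 2135/4096 · min R 267/512 = 4271/8192
15 of 15 · brbrrrrbrbrbbbb · max L 4271/8192 · min R 267/512 = 8543/16384

8543/16384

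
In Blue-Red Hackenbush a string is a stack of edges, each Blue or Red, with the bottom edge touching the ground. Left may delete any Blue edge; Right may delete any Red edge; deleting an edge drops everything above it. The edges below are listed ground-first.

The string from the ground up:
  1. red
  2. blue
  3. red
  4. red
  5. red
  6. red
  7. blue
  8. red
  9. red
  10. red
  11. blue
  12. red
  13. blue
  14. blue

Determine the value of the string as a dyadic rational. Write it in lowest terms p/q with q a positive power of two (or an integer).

-7913/8192

Prefix values for red blue red red red red blue red red red blue red blue blue via {L|R} + simplicity:
step 1: add red to get r; options L={ · } R={ 0 } — -1
step 2: add blue to get rb; options L={ -1 } R={ 0 } — -1/2
step 3: add red to get rbr; options L={ -1 } R={ -1/2,0 } — -3/4
step 4: add red to get rbrr; options L={ -1 } R={ -3/4,-1/2,0 } — -7/8
step 5: add red to get rbrrr; options L={ -1 } R={ -7/8,-3/4,-1/2,0 } — -15/16
step 6: add red to get rbrrrr; options L={ -1 } R={ -15/16,-7/8,-3/4,-1/2,0 } — -31/32
step 7: add blue to get rbrrrrb; options L={ -1,-31/32 } R={ -15/16,-7/8,-3/4,-1/2,0 } — -61/64
step 8: add red to get rbrrrrbr; options L={ -1,-31/32 } R={ -61/64,-15/16,-7/8,-3/4,-1/2,0 } — -123/128
step 9: add red to get rbrrrrbrr; options L={ -1,-31/32 } R={ -123/128,-61/64,-15/16,-7/8,-3/4,-1/2,0 } — -247/256
step 10: add red to get rbrrrrbrrr; options L={ -1,-31/32 } R={ -247/256,-123/128,-61/64,-15/16,-7/8,-3/4,-1/2,0 } — -495/512
step 11: add blue to get rbrrrrbrrrb; options L={ -1,-31/32,-495/512 } R={ -247/256,-123/128,-61/64,-15/16,-7/8,-3/4,-1/2,0 } — -989/1024
step 12: add red to get rbrrrrbrrrbr; options L={ -1,-31/32,-495/512 } R={ -989/1024,-247/256,-123/128,-61/64,-15/16,-7/8,-3/4,-1/2,0 } — -1979/2048
step 13: add blue to get rbrrrrbrrrbrb; options L={ -1,-31/32,-495/512,-1979/2048 } R={ -989/1024,-247/256,-123/128,-61/64,-15/16,-7/8,-3/4,-1/2,0 } — -3957/4096
step 14: add blue to get rbrrrrbrrrbrbb; options L={ -1,-31/32,-495/512,-1979/2048,-3957/4096 } R={ -989/1024,-247/256,-123/128,-61/64,-15/16,-7/8,-3/4,-1/2,0 } — -7913/8192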